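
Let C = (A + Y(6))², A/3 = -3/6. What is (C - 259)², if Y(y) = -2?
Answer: 974169/16 ≈ 60886.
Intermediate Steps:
A = -3/2 (A = 3*(-3/6) = 3*(-3*⅙) = 3*(-½) = -3/2 ≈ -1.5000)
C = 49/4 (C = (-3/2 - 2)² = (-7/2)² = 49/4 ≈ 12.250)
(C - 259)² = (49/4 - 259)² = (-987/4)² = 974169/16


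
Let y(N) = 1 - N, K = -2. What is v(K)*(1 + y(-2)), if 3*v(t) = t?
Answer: -8/3 ≈ -2.6667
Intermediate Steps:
v(t) = t/3
v(K)*(1 + y(-2)) = ((⅓)*(-2))*(1 + (1 - 1*(-2))) = -2*(1 + (1 + 2))/3 = -2*(1 + 3)/3 = -⅔*4 = -8/3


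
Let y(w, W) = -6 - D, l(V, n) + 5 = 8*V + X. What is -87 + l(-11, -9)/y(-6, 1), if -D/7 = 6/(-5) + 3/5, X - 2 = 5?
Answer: -4007/51 ≈ -78.569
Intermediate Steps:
X = 7 (X = 2 + 5 = 7)
D = 21/5 (D = -7*(6/(-5) + 3/5) = -7*(6*(-⅕) + 3*(⅕)) = -7*(-6/5 + ⅗) = -7*(-⅗) = 21/5 ≈ 4.2000)
l(V, n) = 2 + 8*V (l(V, n) = -5 + (8*V + 7) = -5 + (7 + 8*V) = 2 + 8*V)
y(w, W) = -51/5 (y(w, W) = -6 - 1*21/5 = -6 - 21/5 = -51/5)
-87 + l(-11, -9)/y(-6, 1) = -87 + (2 + 8*(-11))/(-51/5) = -87 - 5*(2 - 88)/51 = -87 - 5/51*(-86) = -87 + 430/51 = -4007/51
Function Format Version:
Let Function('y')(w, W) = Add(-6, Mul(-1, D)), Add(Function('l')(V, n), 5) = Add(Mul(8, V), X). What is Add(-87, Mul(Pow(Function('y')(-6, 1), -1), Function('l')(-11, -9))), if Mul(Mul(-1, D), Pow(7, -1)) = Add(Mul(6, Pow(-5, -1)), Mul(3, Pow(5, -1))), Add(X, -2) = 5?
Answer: Rational(-4007, 51) ≈ -78.569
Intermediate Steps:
X = 7 (X = Add(2, 5) = 7)
D = Rational(21, 5) (D = Mul(-7, Add(Mul(6, Pow(-5, -1)), Mul(3, Pow(5, -1)))) = Mul(-7, Add(Mul(6, Rational(-1, 5)), Mul(3, Rational(1, 5)))) = Mul(-7, Add(Rational(-6, 5), Rational(3, 5))) = Mul(-7, Rational(-3, 5)) = Rational(21, 5) ≈ 4.2000)
Function('l')(V, n) = Add(2, Mul(8, V)) (Function('l')(V, n) = Add(-5, Add(Mul(8, V), 7)) = Add(-5, Add(7, Mul(8, V))) = Add(2, Mul(8, V)))
Function('y')(w, W) = Rational(-51, 5) (Function('y')(w, W) = Add(-6, Mul(-1, Rational(21, 5))) = Add(-6, Rational(-21, 5)) = Rational(-51, 5))
Add(-87, Mul(Pow(Function('y')(-6, 1), -1), Function('l')(-11, -9))) = Add(-87, Mul(Pow(Rational(-51, 5), -1), Add(2, Mul(8, -11)))) = Add(-87, Mul(Rational(-5, 51), Add(2, -88))) = Add(-87, Mul(Rational(-5, 51), -86)) = Add(-87, Rational(430, 51)) = Rational(-4007, 51)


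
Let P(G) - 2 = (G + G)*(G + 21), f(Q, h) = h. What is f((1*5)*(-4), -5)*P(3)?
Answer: -730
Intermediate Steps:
P(G) = 2 + 2*G*(21 + G) (P(G) = 2 + (G + G)*(G + 21) = 2 + (2*G)*(21 + G) = 2 + 2*G*(21 + G))
f((1*5)*(-4), -5)*P(3) = -5*(2 + 2*3² + 42*3) = -5*(2 + 2*9 + 126) = -5*(2 + 18 + 126) = -5*146 = -730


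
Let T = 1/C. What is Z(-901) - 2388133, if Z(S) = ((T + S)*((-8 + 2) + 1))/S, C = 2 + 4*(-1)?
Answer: -4303424681/1802 ≈ -2.3881e+6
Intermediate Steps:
C = -2 (C = 2 - 4 = -2)
T = -1/2 (T = 1/(-2) = -1/2 ≈ -0.50000)
Z(S) = (5/2 - 5*S)/S (Z(S) = ((-1/2 + S)*((-8 + 2) + 1))/S = ((-1/2 + S)*(-6 + 1))/S = ((-1/2 + S)*(-5))/S = (5/2 - 5*S)/S)
Z(-901) - 2388133 = (-5 + (5/2)/(-901)) - 2388133 = (-5 + (5/2)*(-1/901)) - 2388133 = (-5 - 5/1802) - 2388133 = -9015/1802 - 2388133 = -4303424681/1802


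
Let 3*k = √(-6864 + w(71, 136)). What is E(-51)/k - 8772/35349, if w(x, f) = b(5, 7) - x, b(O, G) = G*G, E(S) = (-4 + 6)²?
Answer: -2924/11783 - 6*I*√6886/3443 ≈ -0.24815 - 0.14461*I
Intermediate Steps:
E(S) = 4 (E(S) = 2² = 4)
b(O, G) = G²
w(x, f) = 49 - x (w(x, f) = 7² - x = 49 - x)
k = I*√6886/3 (k = √(-6864 + (49 - 1*71))/3 = √(-6864 + (49 - 71))/3 = √(-6864 - 22)/3 = √(-6886)/3 = (I*√6886)/3 = I*√6886/3 ≈ 27.661*I)
E(-51)/k - 8772/35349 = 4/((I*√6886/3)) - 8772/35349 = 4*(-3*I*√6886/6886) - 8772*1/35349 = -6*I*√6886/3443 - 2924/11783 = -2924/11783 - 6*I*√6886/3443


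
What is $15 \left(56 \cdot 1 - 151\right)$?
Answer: $-1425$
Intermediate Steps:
$15 \left(56 \cdot 1 - 151\right) = 15 \left(56 - 151\right) = 15 \left(-95\right) = -1425$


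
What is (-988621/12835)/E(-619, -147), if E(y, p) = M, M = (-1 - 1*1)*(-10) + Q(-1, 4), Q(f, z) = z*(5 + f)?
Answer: -988621/462060 ≈ -2.1396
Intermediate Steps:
M = 36 (M = (-1 - 1*1)*(-10) + 4*(5 - 1) = (-1 - 1)*(-10) + 4*4 = -2*(-10) + 16 = 20 + 16 = 36)
E(y, p) = 36
(-988621/12835)/E(-619, -147) = -988621/12835/36 = -988621*1/12835*(1/36) = -988621/12835*1/36 = -988621/462060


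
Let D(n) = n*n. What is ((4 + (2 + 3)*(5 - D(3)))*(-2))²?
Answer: 1024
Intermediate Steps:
D(n) = n²
((4 + (2 + 3)*(5 - D(3)))*(-2))² = ((4 + (2 + 3)*(5 - 1*3²))*(-2))² = ((4 + 5*(5 - 1*9))*(-2))² = ((4 + 5*(5 - 9))*(-2))² = ((4 + 5*(-4))*(-2))² = ((4 - 20)*(-2))² = (-16*(-2))² = 32² = 1024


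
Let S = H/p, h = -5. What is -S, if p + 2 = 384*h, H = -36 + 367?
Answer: 331/1922 ≈ 0.17222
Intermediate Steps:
H = 331
p = -1922 (p = -2 + 384*(-5) = -2 - 1920 = -1922)
S = -331/1922 (S = 331/(-1922) = 331*(-1/1922) = -331/1922 ≈ -0.17222)
-S = -1*(-331/1922) = 331/1922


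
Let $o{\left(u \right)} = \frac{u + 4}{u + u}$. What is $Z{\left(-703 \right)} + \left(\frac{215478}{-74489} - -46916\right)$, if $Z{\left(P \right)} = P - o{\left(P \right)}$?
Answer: $\frac{4839603350863}{104731534} \approx 46210.0$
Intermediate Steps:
$o{\left(u \right)} = \frac{4 + u}{2 u}$
$Z{\left(P \right)} = P - \frac{4 + P}{2 P}$
$Z{\left(-703 \right)} + \left(\frac{215478}{-74489} - -46916\right) = \left(- \frac{1}{2} - 703 - \frac{2}{-703}\right) + \left(\frac{215478}{-74489} - -46916\right) = \left(- \frac{1}{2} - 703 - - \frac{2}{703}\right) + \left(215478 \left(- \frac{1}{74489}\right) + 46916\right) = \left(- \frac{1}{2} - 703 + \frac{2}{703}\right) + \left(- \frac{215478}{74489} + 46916\right) = - \frac{989117}{1406} + \frac{3494510446}{74489} = \frac{4839603350863}{104731534}$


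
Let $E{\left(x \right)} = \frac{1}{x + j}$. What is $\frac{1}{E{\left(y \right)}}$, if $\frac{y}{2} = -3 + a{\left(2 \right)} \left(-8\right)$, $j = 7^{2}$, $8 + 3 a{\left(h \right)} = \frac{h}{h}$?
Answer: $\frac{241}{3} \approx 80.333$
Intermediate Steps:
$a{\left(h \right)} = - \frac{7}{3}$ ($a{\left(h \right)} = - \frac{8}{3} + \frac{h \frac{1}{h}}{3} = - \frac{8}{3} + \frac{1}{3} \cdot 1 = - \frac{8}{3} + \frac{1}{3} = - \frac{7}{3}$)
$j = 49$
$y = \frac{94}{3}$ ($y = 2 \left(-3 - - \frac{56}{3}\right) = 2 \left(-3 + \frac{56}{3}\right) = 2 \cdot \frac{47}{3} = \frac{94}{3} \approx 31.333$)
$E{\left(x \right)} = \frac{1}{49 + x}$ ($E{\left(x \right)} = \frac{1}{x + 49} = \frac{1}{49 + x}$)
$\frac{1}{E{\left(y \right)}} = \frac{1}{\frac{1}{49 + \frac{94}{3}}} = \frac{1}{\frac{1}{\frac{241}{3}}} = \frac{1}{\frac{3}{241}} = \frac{241}{3}$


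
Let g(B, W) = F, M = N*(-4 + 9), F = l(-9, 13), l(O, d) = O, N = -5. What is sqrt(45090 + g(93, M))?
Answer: 3*sqrt(5009) ≈ 212.32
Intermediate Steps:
F = -9
M = -25 (M = -5*(-4 + 9) = -5*5 = -25)
g(B, W) = -9
sqrt(45090 + g(93, M)) = sqrt(45090 - 9) = sqrt(45081) = 3*sqrt(5009)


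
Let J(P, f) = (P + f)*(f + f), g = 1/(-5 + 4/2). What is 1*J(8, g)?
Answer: -46/9 ≈ -5.1111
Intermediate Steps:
g = -⅓ (g = 1/(-5 + 4*(½)) = 1/(-5 + 2) = 1/(-3) = -⅓ ≈ -0.33333)
J(P, f) = 2*f*(P + f) (J(P, f) = (P + f)*(2*f) = 2*f*(P + f))
1*J(8, g) = 1*(2*(-⅓)*(8 - ⅓)) = 1*(2*(-⅓)*(23/3)) = 1*(-46/9) = -46/9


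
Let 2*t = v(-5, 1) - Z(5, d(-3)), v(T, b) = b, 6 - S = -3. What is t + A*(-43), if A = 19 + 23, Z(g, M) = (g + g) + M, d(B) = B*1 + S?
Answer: -3627/2 ≈ -1813.5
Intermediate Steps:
S = 9 (S = 6 - 1*(-3) = 6 + 3 = 9)
d(B) = 9 + B (d(B) = B*1 + 9 = B + 9 = 9 + B)
Z(g, M) = M + 2*g (Z(g, M) = 2*g + M = M + 2*g)
A = 42
t = -15/2 (t = (1 - ((9 - 3) + 2*5))/2 = (1 - (6 + 10))/2 = (1 - 1*16)/2 = (1 - 16)/2 = (½)*(-15) = -15/2 ≈ -7.5000)
t + A*(-43) = -15/2 + 42*(-43) = -15/2 - 1806 = -3627/2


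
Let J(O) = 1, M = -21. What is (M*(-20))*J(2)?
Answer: 420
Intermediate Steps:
(M*(-20))*J(2) = -21*(-20)*1 = 420*1 = 420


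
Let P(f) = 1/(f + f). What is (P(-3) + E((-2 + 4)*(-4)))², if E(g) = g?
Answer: 2401/36 ≈ 66.694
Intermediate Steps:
P(f) = 1/(2*f)
(P(-3) + E((-2 + 4)*(-4)))² = ((½)/(-3) + (-2 + 4)*(-4))² = ((½)*(-⅓) + 2*(-4))² = (-⅙ - 8)² = (-49/6)² = 2401/36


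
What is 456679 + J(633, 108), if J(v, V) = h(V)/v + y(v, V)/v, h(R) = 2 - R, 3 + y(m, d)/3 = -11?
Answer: 289077659/633 ≈ 4.5668e+5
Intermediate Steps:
y(m, d) = -42 (y(m, d) = -9 + 3*(-11) = -9 - 33 = -42)
J(v, V) = -42/v + (2 - V)/v (J(v, V) = (2 - V)/v - 42/v = -42/v + (2 - V)/v)
456679 + J(633, 108) = 456679 + (-40 - 1*108)/633 = 456679 + (-40 - 108)/633 = 456679 + (1/633)*(-148) = 456679 - 148/633 = 289077659/633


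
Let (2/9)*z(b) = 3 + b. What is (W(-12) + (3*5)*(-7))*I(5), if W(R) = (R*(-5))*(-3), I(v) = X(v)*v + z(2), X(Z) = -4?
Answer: -1425/2 ≈ -712.50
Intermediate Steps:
z(b) = 27/2 + 9*b/2 (z(b) = 9*(3 + b)/2 = 27/2 + 9*b/2)
I(v) = 45/2 - 4*v (I(v) = -4*v + (27/2 + (9/2)*2) = -4*v + (27/2 + 9) = -4*v + 45/2 = 45/2 - 4*v)
W(R) = 15*R (W(R) = -5*R*(-3) = 15*R)
(W(-12) + (3*5)*(-7))*I(5) = (15*(-12) + (3*5)*(-7))*(45/2 - 4*5) = (-180 + 15*(-7))*(45/2 - 20) = (-180 - 105)*(5/2) = -285*5/2 = -1425/2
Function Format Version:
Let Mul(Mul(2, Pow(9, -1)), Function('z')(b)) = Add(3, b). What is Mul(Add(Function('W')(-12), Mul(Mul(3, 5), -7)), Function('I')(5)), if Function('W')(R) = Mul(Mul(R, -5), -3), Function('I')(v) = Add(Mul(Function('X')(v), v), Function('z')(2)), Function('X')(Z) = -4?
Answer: Rational(-1425, 2) ≈ -712.50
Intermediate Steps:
Function('z')(b) = Add(Rational(27, 2), Mul(Rational(9, 2), b)) (Function('z')(b) = Mul(Rational(9, 2), Add(3, b)) = Add(Rational(27, 2), Mul(Rational(9, 2), b)))
Function('I')(v) = Add(Rational(45, 2), Mul(-4, v)) (Function('I')(v) = Add(Mul(-4, v), Add(Rational(27, 2), Mul(Rational(9, 2), 2))) = Add(Mul(-4, v), Add(Rational(27, 2), 9)) = Add(Mul(-4, v), Rational(45, 2)) = Add(Rational(45, 2), Mul(-4, v)))
Function('W')(R) = Mul(15, R) (Function('W')(R) = Mul(Mul(-5, R), -3) = Mul(15, R))
Mul(Add(Function('W')(-12), Mul(Mul(3, 5), -7)), Function('I')(5)) = Mul(Add(Mul(15, -12), Mul(Mul(3, 5), -7)), Add(Rational(45, 2), Mul(-4, 5))) = Mul(Add(-180, Mul(15, -7)), Add(Rational(45, 2), -20)) = Mul(Add(-180, -105), Rational(5, 2)) = Mul(-285, Rational(5, 2)) = Rational(-1425, 2)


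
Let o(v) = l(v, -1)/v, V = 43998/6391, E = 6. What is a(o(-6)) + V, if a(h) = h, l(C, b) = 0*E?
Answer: 43998/6391 ≈ 6.8844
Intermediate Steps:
l(C, b) = 0 (l(C, b) = 0*6 = 0)
V = 43998/6391 (V = 43998*(1/6391) = 43998/6391 ≈ 6.8844)
o(v) = 0 (o(v) = 0/v = 0)
a(o(-6)) + V = 0 + 43998/6391 = 43998/6391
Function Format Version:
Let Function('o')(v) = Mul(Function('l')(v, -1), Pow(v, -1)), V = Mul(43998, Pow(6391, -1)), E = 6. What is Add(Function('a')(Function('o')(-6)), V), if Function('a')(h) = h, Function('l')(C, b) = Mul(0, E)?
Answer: Rational(43998, 6391) ≈ 6.8844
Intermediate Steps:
Function('l')(C, b) = 0 (Function('l')(C, b) = Mul(0, 6) = 0)
V = Rational(43998, 6391) (V = Mul(43998, Rational(1, 6391)) = Rational(43998, 6391) ≈ 6.8844)
Function('o')(v) = 0 (Function('o')(v) = Mul(0, Pow(v, -1)) = 0)
Add(Function('a')(Function('o')(-6)), V) = Add(0, Rational(43998, 6391)) = Rational(43998, 6391)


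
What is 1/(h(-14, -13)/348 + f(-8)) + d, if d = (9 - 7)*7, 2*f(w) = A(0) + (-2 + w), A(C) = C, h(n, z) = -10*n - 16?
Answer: 5569/404 ≈ 13.785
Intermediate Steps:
h(n, z) = -16 - 10*n
f(w) = -1 + w/2 (f(w) = (0 + (-2 + w))/2 = (-2 + w)/2 = -1 + w/2)
d = 14 (d = 2*7 = 14)
1/(h(-14, -13)/348 + f(-8)) + d = 1/((-16 - 10*(-14))/348 + (-1 + (1/2)*(-8))) + 14 = 1/((-16 + 140)*(1/348) + (-1 - 4)) + 14 = 1/(124*(1/348) - 5) + 14 = 1/(31/87 - 5) + 14 = 1/(-404/87) + 14 = -87/404 + 14 = 5569/404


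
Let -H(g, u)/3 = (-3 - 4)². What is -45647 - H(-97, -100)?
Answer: -45500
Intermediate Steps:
H(g, u) = -147 (H(g, u) = -3*(-3 - 4)² = -3*(-7)² = -3*49 = -147)
-45647 - H(-97, -100) = -45647 - 1*(-147) = -45647 + 147 = -45500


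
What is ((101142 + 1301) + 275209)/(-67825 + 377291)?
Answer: 188826/154733 ≈ 1.2203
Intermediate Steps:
((101142 + 1301) + 275209)/(-67825 + 377291) = (102443 + 275209)/309466 = 377652*(1/309466) = 188826/154733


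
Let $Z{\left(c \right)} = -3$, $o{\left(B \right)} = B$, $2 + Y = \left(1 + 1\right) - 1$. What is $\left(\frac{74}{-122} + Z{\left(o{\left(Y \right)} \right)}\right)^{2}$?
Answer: $\frac{48400}{3721} \approx 13.007$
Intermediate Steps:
$Y = -1$ ($Y = -2 + \left(\left(1 + 1\right) - 1\right) = -2 + \left(2 - 1\right) = -2 + 1 = -1$)
$\left(\frac{74}{-122} + Z{\left(o{\left(Y \right)} \right)}\right)^{2} = \left(\frac{74}{-122} - 3\right)^{2} = \left(74 \left(- \frac{1}{122}\right) - 3\right)^{2} = \left(- \frac{37}{61} - 3\right)^{2} = \left(- \frac{220}{61}\right)^{2} = \frac{48400}{3721}$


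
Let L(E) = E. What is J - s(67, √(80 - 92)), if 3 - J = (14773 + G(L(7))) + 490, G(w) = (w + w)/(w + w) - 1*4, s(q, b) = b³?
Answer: -15257 + 24*I*√3 ≈ -15257.0 + 41.569*I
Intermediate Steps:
G(w) = -3 (G(w) = (2*w)/((2*w)) - 4 = (2*w)*(1/(2*w)) - 4 = 1 - 4 = -3)
J = -15257 (J = 3 - ((14773 - 3) + 490) = 3 - (14770 + 490) = 3 - 1*15260 = 3 - 15260 = -15257)
J - s(67, √(80 - 92)) = -15257 - (√(80 - 92))³ = -15257 - (√(-12))³ = -15257 - (2*I*√3)³ = -15257 - (-24)*I*√3 = -15257 + 24*I*√3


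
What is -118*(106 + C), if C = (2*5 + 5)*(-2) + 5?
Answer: -9558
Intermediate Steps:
C = -25 (C = (10 + 5)*(-2) + 5 = 15*(-2) + 5 = -30 + 5 = -25)
-118*(106 + C) = -118*(106 - 25) = -118*81 = -9558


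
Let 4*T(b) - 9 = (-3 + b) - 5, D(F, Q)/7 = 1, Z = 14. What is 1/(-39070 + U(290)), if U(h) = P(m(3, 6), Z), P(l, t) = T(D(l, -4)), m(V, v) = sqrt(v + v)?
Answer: -1/39068 ≈ -2.5596e-5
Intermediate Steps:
D(F, Q) = 7 (D(F, Q) = 7*1 = 7)
T(b) = 1/4 + b/4 (T(b) = 9/4 + ((-3 + b) - 5)/4 = 9/4 + (-8 + b)/4 = 9/4 + (-2 + b/4) = 1/4 + b/4)
m(V, v) = sqrt(2)*sqrt(v) (m(V, v) = sqrt(2*v) = sqrt(2)*sqrt(v))
P(l, t) = 2 (P(l, t) = 1/4 + (1/4)*7 = 1/4 + 7/4 = 2)
U(h) = 2
1/(-39070 + U(290)) = 1/(-39070 + 2) = 1/(-39068) = -1/39068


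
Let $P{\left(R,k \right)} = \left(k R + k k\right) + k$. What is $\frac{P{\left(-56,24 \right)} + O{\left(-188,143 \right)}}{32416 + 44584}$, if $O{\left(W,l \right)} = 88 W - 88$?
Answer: $- \frac{2172}{9625} \approx -0.22566$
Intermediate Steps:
$O{\left(W,l \right)} = -88 + 88 W$
$P{\left(R,k \right)} = k + k^{2} + R k$ ($P{\left(R,k \right)} = \left(R k + k^{2}\right) + k = \left(k^{2} + R k\right) + k = k + k^{2} + R k$)
$\frac{P{\left(-56,24 \right)} + O{\left(-188,143 \right)}}{32416 + 44584} = \frac{24 \left(1 - 56 + 24\right) + \left(-88 + 88 \left(-188\right)\right)}{32416 + 44584} = \frac{24 \left(-31\right) - 16632}{77000} = \left(-744 - 16632\right) \frac{1}{77000} = \left(-17376\right) \frac{1}{77000} = - \frac{2172}{9625}$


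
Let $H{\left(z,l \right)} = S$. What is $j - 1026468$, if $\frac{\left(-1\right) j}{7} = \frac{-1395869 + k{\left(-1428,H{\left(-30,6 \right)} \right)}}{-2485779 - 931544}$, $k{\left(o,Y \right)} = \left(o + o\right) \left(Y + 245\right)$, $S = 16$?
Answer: $- \frac{501112527737}{488189} \approx -1.0265 \cdot 10^{6}$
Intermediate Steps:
$H{\left(z,l \right)} = 16$
$k{\left(o,Y \right)} = 2 o \left(245 + Y\right)$
$j = - \frac{2141285}{488189}$ ($j = - 7 \frac{-1395869 + 2 \left(-1428\right) \left(245 + 16\right)}{-2485779 - 931544} = - 7 \frac{-1395869 + 2 \left(-1428\right) 261}{-3417323} = - 7 \left(-1395869 - 745416\right) \left(- \frac{1}{3417323}\right) = - 7 \left(\left(-2141285\right) \left(- \frac{1}{3417323}\right)\right) = \left(-7\right) \frac{2141285}{3417323} = - \frac{2141285}{488189} \approx -4.3862$)
$j - 1026468 = - \frac{2141285}{488189} - 1026468 = - \frac{501112527737}{488189}$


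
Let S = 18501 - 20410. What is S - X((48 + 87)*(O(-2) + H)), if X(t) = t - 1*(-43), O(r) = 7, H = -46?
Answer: 3313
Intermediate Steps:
X(t) = 43 + t (X(t) = t + 43 = 43 + t)
S = -1909
S - X((48 + 87)*(O(-2) + H)) = -1909 - (43 + (48 + 87)*(7 - 46)) = -1909 - (43 + 135*(-39)) = -1909 - (43 - 5265) = -1909 - 1*(-5222) = -1909 + 5222 = 3313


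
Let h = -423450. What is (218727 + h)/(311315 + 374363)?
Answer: -4761/15946 ≈ -0.29857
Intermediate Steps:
(218727 + h)/(311315 + 374363) = (218727 - 423450)/(311315 + 374363) = -204723/685678 = -204723*1/685678 = -4761/15946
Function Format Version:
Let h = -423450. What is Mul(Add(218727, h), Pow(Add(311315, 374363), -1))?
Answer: Rational(-4761, 15946) ≈ -0.29857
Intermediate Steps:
Mul(Add(218727, h), Pow(Add(311315, 374363), -1)) = Mul(Add(218727, -423450), Pow(Add(311315, 374363), -1)) = Mul(-204723, Pow(685678, -1)) = Mul(-204723, Rational(1, 685678)) = Rational(-4761, 15946)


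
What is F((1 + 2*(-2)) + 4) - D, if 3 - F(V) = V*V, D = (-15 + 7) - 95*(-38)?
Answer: -3600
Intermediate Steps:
D = 3602 (D = -8 + 3610 = 3602)
F(V) = 3 - V**2 (F(V) = 3 - V*V = 3 - V**2)
F((1 + 2*(-2)) + 4) - D = (3 - ((1 + 2*(-2)) + 4)**2) - 1*3602 = (3 - ((1 - 4) + 4)**2) - 3602 = (3 - (-3 + 4)**2) - 3602 = (3 - 1*1**2) - 3602 = (3 - 1*1) - 3602 = (3 - 1) - 3602 = 2 - 3602 = -3600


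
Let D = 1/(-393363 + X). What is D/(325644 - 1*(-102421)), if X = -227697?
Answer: -1/265854048900 ≈ -3.7615e-12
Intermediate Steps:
D = -1/621060 (D = 1/(-393363 - 227697) = 1/(-621060) = -1/621060 ≈ -1.6102e-6)
D/(325644 - 1*(-102421)) = -1/(621060*(325644 - 1*(-102421))) = -1/(621060*(325644 + 102421)) = -1/621060/428065 = -1/621060*1/428065 = -1/265854048900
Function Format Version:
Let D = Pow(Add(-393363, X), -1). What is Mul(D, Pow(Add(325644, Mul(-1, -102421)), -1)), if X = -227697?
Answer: Rational(-1, 265854048900) ≈ -3.7615e-12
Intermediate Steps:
D = Rational(-1, 621060) (D = Pow(Add(-393363, -227697), -1) = Pow(-621060, -1) = Rational(-1, 621060) ≈ -1.6102e-6)
Mul(D, Pow(Add(325644, Mul(-1, -102421)), -1)) = Mul(Rational(-1, 621060), Pow(Add(325644, Mul(-1, -102421)), -1)) = Mul(Rational(-1, 621060), Pow(Add(325644, 102421), -1)) = Mul(Rational(-1, 621060), Pow(428065, -1)) = Mul(Rational(-1, 621060), Rational(1, 428065)) = Rational(-1, 265854048900)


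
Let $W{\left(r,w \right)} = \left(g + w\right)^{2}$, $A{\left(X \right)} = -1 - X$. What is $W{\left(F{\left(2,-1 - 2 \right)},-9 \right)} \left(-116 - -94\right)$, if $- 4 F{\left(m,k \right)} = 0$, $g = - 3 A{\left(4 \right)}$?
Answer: $-792$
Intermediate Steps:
$g = 15$ ($g = - 3 \left(-1 - 4\right) = \left(-3\right) \left(-5\right) = 15$)
$F{\left(m,k \right)} = 0$ ($F{\left(m,k \right)} = \left(- \frac{1}{4}\right) 0 = 0$)
$W{\left(r,w \right)} = \left(15 + w\right)^{2}$
$W{\left(F{\left(2,-1 - 2 \right)},-9 \right)} \left(-116 - -94\right) = \left(15 - 9\right)^{2} \left(-116 - -94\right) = 6^{2} \left(-116 + 94\right) = 36 \left(-22\right) = -792$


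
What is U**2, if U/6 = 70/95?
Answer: 7056/361 ≈ 19.546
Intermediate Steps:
U = 84/19 (U = 6*(70/95) = 6*(70*(1/95)) = 6*(14/19) = 84/19 ≈ 4.4211)
U**2 = (84/19)**2 = 7056/361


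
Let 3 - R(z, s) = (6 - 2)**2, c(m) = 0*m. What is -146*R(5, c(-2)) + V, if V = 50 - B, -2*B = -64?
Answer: 1916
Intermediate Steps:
B = 32 (B = -1/2*(-64) = 32)
c(m) = 0
V = 18 (V = 50 - 1*32 = 50 - 32 = 18)
R(z, s) = -13 (R(z, s) = 3 - (6 - 2)**2 = 3 - 1*4**2 = 3 - 1*16 = 3 - 16 = -13)
-146*R(5, c(-2)) + V = -146*(-13) + 18 = 1898 + 18 = 1916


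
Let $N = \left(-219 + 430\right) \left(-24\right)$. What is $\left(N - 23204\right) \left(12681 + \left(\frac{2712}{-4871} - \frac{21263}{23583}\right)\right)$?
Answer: $- \frac{41173313256367552}{114872793} \approx -3.5843 \cdot 10^{8}$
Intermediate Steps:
$N = -5064$ ($N = 211 \left(-24\right) = -5064$)
$\left(N - 23204\right) \left(12681 + \left(\frac{2712}{-4871} - \frac{21263}{23583}\right)\right) = \left(-5064 - 23204\right) \left(12681 + \left(\frac{2712}{-4871} - \frac{21263}{23583}\right)\right) = - 28268 \left(12681 + \left(2712 \left(- \frac{1}{4871}\right) - \frac{21263}{23583}\right)\right) = - 28268 \left(12681 - \frac{167529169}{114872793}\right) = \left(-28268\right) \frac{1456534358864}{114872793} = - \frac{41173313256367552}{114872793}$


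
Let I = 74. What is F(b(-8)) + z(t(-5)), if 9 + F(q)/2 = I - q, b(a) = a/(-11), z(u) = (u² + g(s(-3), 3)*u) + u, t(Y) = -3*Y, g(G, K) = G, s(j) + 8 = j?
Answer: 2239/11 ≈ 203.55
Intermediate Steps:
s(j) = -8 + j
z(u) = u² - 10*u (z(u) = (u² + (-8 - 3)*u) + u = (u² - 11*u) + u = u² - 10*u)
b(a) = -a/11 (b(a) = a*(-1/11) = -a/11)
F(q) = 130 - 2*q (F(q) = -18 + 2*(74 - q) = -18 + (148 - 2*q) = 130 - 2*q)
F(b(-8)) + z(t(-5)) = (130 - (-2)*(-8)/11) + (-3*(-5))*(-10 - 3*(-5)) = (130 - 2*8/11) + 15*(-10 + 15) = (130 - 16/11) + 15*5 = 1414/11 + 75 = 2239/11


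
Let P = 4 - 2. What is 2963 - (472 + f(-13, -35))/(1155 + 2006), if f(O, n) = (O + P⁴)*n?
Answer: 9365676/3161 ≈ 2962.9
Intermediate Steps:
P = 2
f(O, n) = n*(16 + O) (f(O, n) = (O + 2⁴)*n = (O + 16)*n = (16 + O)*n = n*(16 + O))
2963 - (472 + f(-13, -35))/(1155 + 2006) = 2963 - (472 - 35*(16 - 13))/(1155 + 2006) = 2963 - (472 - 35*3)/3161 = 2963 - (472 - 105)/3161 = 2963 - 367/3161 = 9365676/3161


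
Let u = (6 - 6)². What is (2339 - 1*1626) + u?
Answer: 713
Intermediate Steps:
u = 0 (u = 0² = 0)
(2339 - 1*1626) + u = (2339 - 1*1626) + 0 = (2339 - 1626) + 0 = 713 + 0 = 713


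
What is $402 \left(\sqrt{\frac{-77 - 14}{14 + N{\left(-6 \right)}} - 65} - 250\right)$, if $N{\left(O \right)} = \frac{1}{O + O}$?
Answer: $-100500 + \frac{402 i \sqrt{1995149}}{167} \approx -1.005 \cdot 10^{5} + 3400.1 i$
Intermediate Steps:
$N{\left(O \right)} = \frac{1}{2 O}$
$402 \left(\sqrt{\frac{-77 - 14}{14 + N{\left(-6 \right)}} - 65} - 250\right) = 402 \left(\sqrt{\frac{-77 - 14}{14 + \frac{1}{2 \left(-6\right)}} - 65} - 250\right) = 402 \left(\sqrt{- \frac{91}{14 + \frac{1}{2} \left(- \frac{1}{6}\right)} - 65} - 250\right) = 402 \left(\sqrt{- \frac{91}{14 - \frac{1}{12}} - 65} - 250\right) = 402 \left(\sqrt{- \frac{91}{\frac{167}{12}} - 65} - 250\right) = 402 \left(\sqrt{\left(-91\right) \frac{12}{167} - 65} - 250\right) = 402 \left(\sqrt{- \frac{1092}{167} - 65} - 250\right) = 402 \left(\sqrt{- \frac{11947}{167}} - 250\right) = 402 \left(\frac{i \sqrt{1995149}}{167} - 250\right) = 402 \left(-250 + \frac{i \sqrt{1995149}}{167}\right) = -100500 + \frac{402 i \sqrt{1995149}}{167}$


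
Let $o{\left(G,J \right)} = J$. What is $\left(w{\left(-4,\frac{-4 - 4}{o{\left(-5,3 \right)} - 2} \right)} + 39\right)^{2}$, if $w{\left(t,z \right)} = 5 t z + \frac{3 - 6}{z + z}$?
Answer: $\frac{10156969}{256} \approx 39676.0$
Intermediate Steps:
$w{\left(t,z \right)} = - \frac{3}{2 z} + 5 t z$ ($w{\left(t,z \right)} = 5 t z - \frac{3}{2 z} = - \frac{3}{2 z} + 5 t z$)
$\left(w{\left(-4,\frac{-4 - 4}{o{\left(-5,3 \right)} - 2} \right)} + 39\right)^{2} = \left(\left(- \frac{3}{2 \frac{-4 - 4}{3 - 2}} + 5 \left(-4\right) \frac{-4 - 4}{3 - 2}\right) + 39\right)^{2} = \left(\left(- \frac{3}{2 \left(- \frac{8}{1}\right)} + 5 \left(-4\right) \left(- \frac{8}{1}\right)\right) + 39\right)^{2} = \left(\left(- \frac{3}{2 \left(\left(-8\right) 1\right)} + 5 \left(-4\right) \left(\left(-8\right) 1\right)\right) + 39\right)^{2} = \left(\left(- \frac{3}{2 \left(-8\right)} + 5 \left(-4\right) \left(-8\right)\right) + 39\right)^{2} = \left(\left(\left(- \frac{3}{2}\right) \left(- \frac{1}{8}\right) + 160\right) + 39\right)^{2} = \left(\left(\frac{3}{16} + 160\right) + 39\right)^{2} = \left(\frac{2563}{16} + 39\right)^{2} = \left(\frac{3187}{16}\right)^{2} = \frac{10156969}{256}$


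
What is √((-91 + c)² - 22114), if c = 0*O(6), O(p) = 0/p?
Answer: 3*I*√1537 ≈ 117.61*I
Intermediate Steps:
O(p) = 0
c = 0 (c = 0*0 = 0)
√((-91 + c)² - 22114) = √((-91 + 0)² - 22114) = √((-91)² - 22114) = √(8281 - 22114) = √(-13833) = 3*I*√1537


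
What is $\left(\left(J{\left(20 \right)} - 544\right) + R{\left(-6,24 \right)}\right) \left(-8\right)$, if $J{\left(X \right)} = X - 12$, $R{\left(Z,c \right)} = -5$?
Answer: $4328$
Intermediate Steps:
$J{\left(X \right)} = -12 + X$
$\left(\left(J{\left(20 \right)} - 544\right) + R{\left(-6,24 \right)}\right) \left(-8\right) = \left(\left(\left(-12 + 20\right) - 544\right) - 5\right) \left(-8\right) = \left(\left(8 - 544\right) - 5\right) \left(-8\right) = \left(-536 - 5\right) \left(-8\right) = \left(-541\right) \left(-8\right) = 4328$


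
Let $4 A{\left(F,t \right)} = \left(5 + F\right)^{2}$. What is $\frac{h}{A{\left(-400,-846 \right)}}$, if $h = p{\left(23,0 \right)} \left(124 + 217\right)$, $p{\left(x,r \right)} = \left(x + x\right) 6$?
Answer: $\frac{376464}{156025} \approx 2.4128$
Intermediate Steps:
$A{\left(F,t \right)} = \frac{\left(5 + F\right)^{2}}{4}$
$p{\left(x,r \right)} = 12 x$ ($p{\left(x,r \right)} = 2 x 6 = 12 x$)
$h = 94116$ ($h = 12 \cdot 23 \left(124 + 217\right) = 276 \cdot 341 = 94116$)
$\frac{h}{A{\left(-400,-846 \right)}} = \frac{94116}{\frac{1}{4} \left(5 - 400\right)^{2}} = \frac{94116}{\frac{1}{4} \left(-395\right)^{2}} = \frac{94116}{\frac{1}{4} \cdot 156025} = \frac{94116}{\frac{156025}{4}} = 94116 \cdot \frac{4}{156025} = \frac{376464}{156025}$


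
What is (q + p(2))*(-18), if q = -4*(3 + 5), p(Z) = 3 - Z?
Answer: 558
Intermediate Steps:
q = -32 (q = -4*8 = -32)
(q + p(2))*(-18) = (-32 + (3 - 1*2))*(-18) = (-32 + (3 - 2))*(-18) = (-32 + 1)*(-18) = -31*(-18) = 558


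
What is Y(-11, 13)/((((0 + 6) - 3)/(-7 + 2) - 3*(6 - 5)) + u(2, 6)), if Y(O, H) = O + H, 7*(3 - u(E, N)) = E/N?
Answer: -105/34 ≈ -3.0882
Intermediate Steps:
u(E, N) = 3 - E/(7*N)
Y(O, H) = H + O
Y(-11, 13)/((((0 + 6) - 3)/(-7 + 2) - 3*(6 - 5)) + u(2, 6)) = (13 - 11)/((((0 + 6) - 3)/(-7 + 2) - 3*(6 - 5)) + (3 - 1/7*2/6)) = 2/(((6 - 3)/(-5) - 3*1) + (3 - 1/7*2*1/6)) = 2/((3*(-1/5) - 3) + (3 - 1/21)) = 2/((-3/5 - 3) + 62/21) = 2/(-18/5 + 62/21) = 2/(-68/105) = -105/68*2 = -105/34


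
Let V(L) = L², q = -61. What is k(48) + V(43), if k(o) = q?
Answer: 1788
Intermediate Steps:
k(o) = -61
k(48) + V(43) = -61 + 43² = -61 + 1849 = 1788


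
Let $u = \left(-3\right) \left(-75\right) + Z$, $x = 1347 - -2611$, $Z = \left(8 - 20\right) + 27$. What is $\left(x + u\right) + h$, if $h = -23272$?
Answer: $-19074$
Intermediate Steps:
$Z = 15$ ($Z = -12 + 27 = 15$)
$x = 3958$ ($x = 1347 + 2611 = 3958$)
$u = 240$ ($u = \left(-3\right) \left(-75\right) + 15 = 225 + 15 = 240$)
$\left(x + u\right) + h = \left(3958 + 240\right) - 23272 = 4198 - 23272 = -19074$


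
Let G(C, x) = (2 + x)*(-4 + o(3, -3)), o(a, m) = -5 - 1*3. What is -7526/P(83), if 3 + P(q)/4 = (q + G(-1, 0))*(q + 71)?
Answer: -3763/18166 ≈ -0.20715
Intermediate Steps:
o(a, m) = -8 (o(a, m) = -5 - 3 = -8)
G(C, x) = -24 - 12*x (G(C, x) = (2 + x)*(-4 - 8) = (2 + x)*(-12) = -24 - 12*x)
P(q) = -12 + 4*(-24 + q)*(71 + q) (P(q) = -12 + 4*((q + (-24 - 12*0))*(q + 71)) = -12 + 4*((q + (-24 + 0))*(71 + q)) = -12 + 4*((q - 24)*(71 + q)) = -12 + 4*((-24 + q)*(71 + q)) = -12 + 4*(-24 + q)*(71 + q))
-7526/P(83) = -7526/(-6828 + 4*83² + 188*83) = -7526/(-6828 + 4*6889 + 15604) = -7526/(-6828 + 27556 + 15604) = -7526/36332 = -7526*1/36332 = -3763/18166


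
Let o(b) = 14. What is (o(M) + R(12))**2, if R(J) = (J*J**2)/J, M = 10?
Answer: 24964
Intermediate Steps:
R(J) = J**2 (R(J) = J**3/J = J**2)
(o(M) + R(12))**2 = (14 + 12**2)**2 = (14 + 144)**2 = 158**2 = 24964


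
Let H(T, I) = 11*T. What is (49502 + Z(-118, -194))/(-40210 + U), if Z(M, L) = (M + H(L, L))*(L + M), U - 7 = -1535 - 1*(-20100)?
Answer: -376063/10819 ≈ -34.760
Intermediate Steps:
U = 18572 (U = 7 + (-1535 - 1*(-20100)) = 7 + (-1535 + 20100) = 7 + 18565 = 18572)
Z(M, L) = (L + M)*(M + 11*L) (Z(M, L) = (M + 11*L)*(L + M) = (L + M)*(M + 11*L))
(49502 + Z(-118, -194))/(-40210 + U) = (49502 + ((-118)² + 11*(-194)² + 12*(-194)*(-118)))/(-40210 + 18572) = (49502 + (13924 + 11*37636 + 274704))/(-21638) = (49502 + (13924 + 413996 + 274704))*(-1/21638) = (49502 + 702624)*(-1/21638) = 752126*(-1/21638) = -376063/10819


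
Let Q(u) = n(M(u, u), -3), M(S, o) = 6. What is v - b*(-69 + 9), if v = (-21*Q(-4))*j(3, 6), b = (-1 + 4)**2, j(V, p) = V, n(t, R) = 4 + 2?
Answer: 162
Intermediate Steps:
n(t, R) = 6
Q(u) = 6
b = 9 (b = 3**2 = 9)
v = -378 (v = -21*6*3 = -126*3 = -378)
v - b*(-69 + 9) = -378 - 9*(-69 + 9) = -378 - 9*(-60) = -378 - 1*(-540) = -378 + 540 = 162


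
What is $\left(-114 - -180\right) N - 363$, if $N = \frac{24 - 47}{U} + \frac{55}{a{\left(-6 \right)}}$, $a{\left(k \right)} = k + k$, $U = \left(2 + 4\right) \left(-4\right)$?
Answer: $- \frac{2409}{4} \approx -602.25$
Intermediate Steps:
$U = -24$ ($U = 6 \left(-4\right) = -24$)
$a{\left(k \right)} = 2 k$
$N = - \frac{29}{8}$ ($N = \frac{24 - 47}{-24} + \frac{55}{2 \left(-6\right)} = \left(-23\right) \left(- \frac{1}{24}\right) + \frac{55}{-12} = \frac{23}{24} + 55 \left(- \frac{1}{12}\right) = \frac{23}{24} - \frac{55}{12} = - \frac{29}{8} \approx -3.625$)
$\left(-114 - -180\right) N - 363 = \left(-114 - -180\right) \left(- \frac{29}{8}\right) - 363 = \left(-114 + 180\right) \left(- \frac{29}{8}\right) - 363 = 66 \left(- \frac{29}{8}\right) - 363 = - \frac{957}{4} - 363 = - \frac{2409}{4}$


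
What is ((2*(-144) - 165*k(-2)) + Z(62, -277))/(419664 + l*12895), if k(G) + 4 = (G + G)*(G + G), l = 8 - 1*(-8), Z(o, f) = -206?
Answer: -1237/312992 ≈ -0.0039522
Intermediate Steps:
l = 16 (l = 8 + 8 = 16)
k(G) = -4 + 4*G² (k(G) = -4 + (G + G)*(G + G) = -4 + (2*G)*(2*G) = -4 + 4*G²)
((2*(-144) - 165*k(-2)) + Z(62, -277))/(419664 + l*12895) = ((2*(-144) - 165*(-4 + 4*(-2)²)) - 206)/(419664 + 16*12895) = ((-288 - 165*(-4 + 4*4)) - 206)/(419664 + 206320) = ((-288 - 165*(-4 + 16)) - 206)/625984 = ((-288 - 165*12) - 206)*(1/625984) = ((-288 - 1980) - 206)*(1/625984) = (-2268 - 206)*(1/625984) = -2474*1/625984 = -1237/312992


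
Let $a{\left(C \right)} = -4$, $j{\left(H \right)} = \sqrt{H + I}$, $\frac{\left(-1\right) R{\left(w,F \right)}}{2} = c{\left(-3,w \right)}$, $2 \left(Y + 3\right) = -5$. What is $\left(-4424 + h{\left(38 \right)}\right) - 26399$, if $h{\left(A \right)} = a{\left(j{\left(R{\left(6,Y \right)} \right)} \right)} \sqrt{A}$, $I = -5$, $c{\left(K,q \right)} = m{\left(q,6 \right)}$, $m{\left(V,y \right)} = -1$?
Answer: $-30823 - 4 \sqrt{38} \approx -30848.0$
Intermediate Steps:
$Y = - \frac{11}{2}$ ($Y = -3 + \frac{1}{2} \left(-5\right) = -3 - \frac{5}{2} = - \frac{11}{2} \approx -5.5$)
$c{\left(K,q \right)} = -1$
$R{\left(w,F \right)} = 2$ ($R{\left(w,F \right)} = \left(-2\right) \left(-1\right) = 2$)
$j{\left(H \right)} = \sqrt{-5 + H}$ ($j{\left(H \right)} = \sqrt{H - 5} = \sqrt{-5 + H}$)
$h{\left(A \right)} = - 4 \sqrt{A}$
$\left(-4424 + h{\left(38 \right)}\right) - 26399 = \left(-4424 - 4 \sqrt{38}\right) - 26399 = -30823 - 4 \sqrt{38}$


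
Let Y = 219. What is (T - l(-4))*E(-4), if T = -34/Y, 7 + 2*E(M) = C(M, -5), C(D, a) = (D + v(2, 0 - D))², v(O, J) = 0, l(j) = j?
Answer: 1263/73 ≈ 17.301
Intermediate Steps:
C(D, a) = D² (C(D, a) = (D + 0)² = D²)
E(M) = -7/2 + M²/2
T = -34/219 ≈ -0.15525
(T - l(-4))*E(-4) = (-34/219 - 1*(-4))*(-7/2 + (½)*(-4)²) = (-34/219 + 4)*(-7/2 + (½)*16) = 842*(-7/2 + 8)/219 = (842/219)*(9/2) = 1263/73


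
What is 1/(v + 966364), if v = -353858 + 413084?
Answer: 1/1025590 ≈ 9.7505e-7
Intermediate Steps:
v = 59226
1/(v + 966364) = 1/(59226 + 966364) = 1/1025590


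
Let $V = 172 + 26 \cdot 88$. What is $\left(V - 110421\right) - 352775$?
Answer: $-460736$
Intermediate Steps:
$V = 2460$ ($V = 172 + 2288 = 2460$)
$\left(V - 110421\right) - 352775 = \left(2460 - 110421\right) - 352775 = -107961 - 352775 = -460736$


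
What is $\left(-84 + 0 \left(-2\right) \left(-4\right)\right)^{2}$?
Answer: $7056$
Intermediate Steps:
$\left(-84 + 0 \left(-2\right) \left(-4\right)\right)^{2} = \left(-84 + 0 \left(-4\right)\right)^{2} = \left(-84 + 0\right)^{2} = \left(-84\right)^{2} = 7056$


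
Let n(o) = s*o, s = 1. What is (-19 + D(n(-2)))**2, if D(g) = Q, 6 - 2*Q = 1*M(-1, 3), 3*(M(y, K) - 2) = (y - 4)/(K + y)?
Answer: 39601/144 ≈ 275.01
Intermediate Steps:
M(y, K) = 2 + (-4 + y)/(3*(K + y)) (M(y, K) = 2 + ((y - 4)/(K + y))/3 = 2 + ((-4 + y)/(K + y))/3 = 2 + (-4 + y)/(3*(K + y)))
n(o) = o (n(o) = 1*o = o)
Q = 29/12 (Q = 3 - (-4 + 6*3 + 7*(-1))/(3*(3 - 1))/2 = 3 - (1/3)*(-4 + 18 - 7)/2/2 = 3 - (1/3)*(1/2)*7/2 = 3 - 7/(2*6) = 3 - 1/2*7/6 = 3 - 7/12 = 29/12 ≈ 2.4167)
D(g) = 29/12
(-19 + D(n(-2)))**2 = (-19 + 29/12)**2 = (-199/12)**2 = 39601/144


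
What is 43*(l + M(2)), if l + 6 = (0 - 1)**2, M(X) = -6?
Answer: -473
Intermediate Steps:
l = -5 (l = -6 + (0 - 1)**2 = -6 + (-1)**2 = -6 + 1 = -5)
43*(l + M(2)) = 43*(-5 - 6) = 43*(-11) = -473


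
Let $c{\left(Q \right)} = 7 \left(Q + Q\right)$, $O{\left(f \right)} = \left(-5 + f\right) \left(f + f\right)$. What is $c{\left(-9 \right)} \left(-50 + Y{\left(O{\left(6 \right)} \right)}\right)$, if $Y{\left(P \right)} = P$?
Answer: $4788$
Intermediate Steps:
$O{\left(f \right)} = 2 f \left(-5 + f\right)$ ($O{\left(f \right)} = \left(-5 + f\right) 2 f = 2 f \left(-5 + f\right)$)
$c{\left(Q \right)} = 14 Q$ ($c{\left(Q \right)} = 7 \cdot 2 Q = 14 Q$)
$c{\left(-9 \right)} \left(-50 + Y{\left(O{\left(6 \right)} \right)}\right) = 14 \left(-9\right) \left(-50 + 2 \cdot 6 \left(-5 + 6\right)\right) = - 126 \left(-50 + 2 \cdot 6 \cdot 1\right) = - 126 \left(-50 + 12\right) = \left(-126\right) \left(-38\right) = 4788$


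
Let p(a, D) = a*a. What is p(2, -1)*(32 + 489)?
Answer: 2084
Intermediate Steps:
p(a, D) = a**2
p(2, -1)*(32 + 489) = 2**2*(32 + 489) = 4*521 = 2084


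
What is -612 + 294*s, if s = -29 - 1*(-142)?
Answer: 32610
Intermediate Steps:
s = 113 (s = -29 + 142 = 113)
-612 + 294*s = -612 + 294*113 = -612 + 33222 = 32610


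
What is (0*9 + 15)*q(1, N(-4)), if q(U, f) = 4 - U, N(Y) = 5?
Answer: 45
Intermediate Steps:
(0*9 + 15)*q(1, N(-4)) = (0*9 + 15)*(4 - 1*1) = (0 + 15)*(4 - 1) = 15*3 = 45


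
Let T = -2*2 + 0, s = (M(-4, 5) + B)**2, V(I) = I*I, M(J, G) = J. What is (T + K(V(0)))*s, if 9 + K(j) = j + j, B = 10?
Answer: -468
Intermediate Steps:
V(I) = I**2
s = 36 (s = (-4 + 10)**2 = 6**2 = 36)
T = -4 (T = -4 + 0 = -4)
K(j) = -9 + 2*j (K(j) = -9 + (j + j) = -9 + 2*j)
(T + K(V(0)))*s = (-4 + (-9 + 2*0**2))*36 = (-4 + (-9 + 2*0))*36 = (-4 + (-9 + 0))*36 = (-4 - 9)*36 = -13*36 = -468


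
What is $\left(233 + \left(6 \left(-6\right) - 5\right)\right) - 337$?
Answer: $-145$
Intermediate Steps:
$\left(233 + \left(6 \left(-6\right) - 5\right)\right) - 337 = \left(233 - 41\right) - 337 = 192 - 337 = -145$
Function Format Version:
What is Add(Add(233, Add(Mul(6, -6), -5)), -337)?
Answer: -145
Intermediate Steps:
Add(Add(233, Add(Mul(6, -6), -5)), -337) = Add(Add(233, Add(-36, -5)), -337) = Add(Add(233, -41), -337) = Add(192, -337) = -145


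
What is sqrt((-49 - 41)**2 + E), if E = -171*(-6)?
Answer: 39*sqrt(6) ≈ 95.530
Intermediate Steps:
E = 1026
sqrt((-49 - 41)**2 + E) = sqrt((-49 - 41)**2 + 1026) = sqrt((-90)**2 + 1026) = sqrt(8100 + 1026) = sqrt(9126) = 39*sqrt(6)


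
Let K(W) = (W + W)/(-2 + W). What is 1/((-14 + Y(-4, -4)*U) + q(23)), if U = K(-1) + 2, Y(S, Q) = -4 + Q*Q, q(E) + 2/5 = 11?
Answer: 5/143 ≈ 0.034965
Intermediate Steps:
q(E) = 53/5 (q(E) = -⅖ + 11 = 53/5)
K(W) = 2*W/(-2 + W) (K(W) = (2*W)/(-2 + W) = 2*W/(-2 + W))
Y(S, Q) = -4 + Q²
U = 8/3 (U = 2*(-1)/(-2 - 1) + 2 = 2*(-1)/(-3) + 2 = 2*(-1)*(-⅓) + 2 = ⅔ + 2 = 8/3 ≈ 2.6667)
1/((-14 + Y(-4, -4)*U) + q(23)) = 1/((-14 + (-4 + (-4)²)*(8/3)) + 53/5) = 1/((-14 + (-4 + 16)*(8/3)) + 53/5) = 1/((-14 + 12*(8/3)) + 53/5) = 1/((-14 + 32) + 53/5) = 1/(18 + 53/5) = 1/(143/5) = 5/143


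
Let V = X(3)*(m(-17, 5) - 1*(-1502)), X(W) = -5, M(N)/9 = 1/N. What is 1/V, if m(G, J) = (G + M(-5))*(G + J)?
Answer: -1/8638 ≈ -0.00011577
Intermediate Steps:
M(N) = 9/N (M(N) = 9*(1/N) = 9/N)
m(G, J) = (-9/5 + G)*(G + J) (m(G, J) = (G + 9/(-5))*(G + J) = (G + 9*(-⅕))*(G + J) = (G - 9/5)*(G + J) = (-9/5 + G)*(G + J))
V = -8638 (V = -5*(((-17)² - 9/5*(-17) - 9/5*5 - 17*5) - 1*(-1502)) = -5*((289 + 153/5 - 9 - 85) + 1502) = -5*(1128/5 + 1502) = -5*8638/5 = -8638)
1/V = 1/(-8638) = -1/8638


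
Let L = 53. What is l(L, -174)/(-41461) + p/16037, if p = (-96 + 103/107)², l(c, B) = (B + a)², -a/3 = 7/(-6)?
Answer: -600055350967/4350031567196 ≈ -0.13794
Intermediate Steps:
a = 7/2 (a = -21/(-6) = -21*(-1)/6 = -3*(-7/6) = 7/2 ≈ 3.5000)
l(c, B) = (7/2 + B)² (l(c, B) = (B + 7/2)² = (7/2 + B)²)
p = 103408561/11449 (p = (-96 + 103*(1/107))² = (-96 + 103/107)² = (-10169/107)² = 103408561/11449 ≈ 9032.1)
l(L, -174)/(-41461) + p/16037 = ((7 + 2*(-174))²/4)/(-41461) + (103408561/11449)/16037 = ((7 - 348)²/4)*(-1/41461) + (103408561/11449)*(1/16037) = ((¼)*(-341)²)*(-1/41461) + 103408561/183607613 = ((¼)*116281)*(-1/41461) + 103408561/183607613 = (116281/4)*(-1/41461) + 103408561/183607613 = -116281/165844 + 103408561/183607613 = -600055350967/4350031567196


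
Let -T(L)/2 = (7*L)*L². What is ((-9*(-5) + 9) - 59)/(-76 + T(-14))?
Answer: -1/7668 ≈ -0.00013041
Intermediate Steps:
T(L) = -14*L³ (T(L) = -2*7*L*L² = -14*L³)
((-9*(-5) + 9) - 59)/(-76 + T(-14)) = ((-9*(-5) + 9) - 59)/(-76 - 14*(-14)³) = ((45 + 9) - 59)/(-76 - 14*(-2744)) = (54 - 59)/(-76 + 38416) = -5/38340 = -5*1/38340 = -1/7668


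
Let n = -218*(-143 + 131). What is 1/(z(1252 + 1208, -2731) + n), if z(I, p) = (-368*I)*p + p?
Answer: 1/2472319565 ≈ 4.0448e-10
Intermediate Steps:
z(I, p) = p - 368*I*p (z(I, p) = -368*I*p + p = p - 368*I*p)
n = 2616 (n = -218*(-12) = 2616)
1/(z(1252 + 1208, -2731) + n) = 1/(-2731*(1 - 368*(1252 + 1208)) + 2616) = 1/(-2731*(1 - 368*2460) + 2616) = 1/(-2731*(1 - 905280) + 2616) = 1/(-2731*(-905279) + 2616) = 1/(2472316949 + 2616) = 1/2472319565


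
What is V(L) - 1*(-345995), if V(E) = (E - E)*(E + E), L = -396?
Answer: 345995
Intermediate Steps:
V(E) = 0 (V(E) = 0*(2*E) = 0)
V(L) - 1*(-345995) = 0 - 1*(-345995) = 0 + 345995 = 345995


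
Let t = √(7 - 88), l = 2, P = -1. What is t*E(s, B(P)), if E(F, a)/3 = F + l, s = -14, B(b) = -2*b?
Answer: -324*I ≈ -324.0*I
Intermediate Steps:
E(F, a) = 6 + 3*F (E(F, a) = 3*(F + 2) = 3*(2 + F) = 6 + 3*F)
t = 9*I (t = √(-81) = 9*I ≈ 9.0*I)
t*E(s, B(P)) = (9*I)*(6 + 3*(-14)) = (9*I)*(6 - 42) = (9*I)*(-36) = -324*I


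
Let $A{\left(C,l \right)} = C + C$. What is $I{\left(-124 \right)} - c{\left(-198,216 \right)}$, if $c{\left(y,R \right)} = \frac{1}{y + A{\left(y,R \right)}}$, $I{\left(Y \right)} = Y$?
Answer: $- \frac{73655}{594} \approx -124.0$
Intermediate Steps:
$A{\left(C,l \right)} = 2 C$
$c{\left(y,R \right)} = \frac{1}{3 y}$ ($c{\left(y,R \right)} = \frac{1}{y + 2 y} = \frac{1}{3 y}$)
$I{\left(-124 \right)} - c{\left(-198,216 \right)} = -124 - \frac{1}{3 \left(-198\right)} = -124 - \frac{1}{3} \left(- \frac{1}{198}\right) = -124 - - \frac{1}{594} = -124 + \frac{1}{594} = - \frac{73655}{594}$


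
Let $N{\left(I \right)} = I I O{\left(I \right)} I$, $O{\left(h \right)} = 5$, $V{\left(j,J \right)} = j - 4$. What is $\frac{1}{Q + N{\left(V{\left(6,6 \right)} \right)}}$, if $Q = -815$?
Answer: $- \frac{1}{775} \approx -0.0012903$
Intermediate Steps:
$V{\left(j,J \right)} = -4 + j$
$N{\left(I \right)} = 5 I^{3}$ ($N{\left(I \right)} = I I 5 I = I^{2} \cdot 5 I = 5 I^{2} I = 5 I^{3}$)
$\frac{1}{Q + N{\left(V{\left(6,6 \right)} \right)}} = \frac{1}{-815 + 5 \left(-4 + 6\right)^{3}} = \frac{1}{-815 + 5 \cdot 2^{3}} = \frac{1}{-815 + 5 \cdot 8} = \frac{1}{-815 + 40} = \frac{1}{-775} = - \frac{1}{775}$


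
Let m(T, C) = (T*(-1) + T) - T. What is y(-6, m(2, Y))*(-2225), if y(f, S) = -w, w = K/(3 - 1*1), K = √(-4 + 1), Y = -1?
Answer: 2225*I*√3/2 ≈ 1926.9*I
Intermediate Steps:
K = I*√3 (K = √(-3) = I*√3 ≈ 1.732*I)
m(T, C) = -T (m(T, C) = (-T + T) - T = 0 - T = -T)
w = I*√3/2 (w = (I*√3)/(3 - 1*1) = (I*√3)/(3 - 1) = (I*√3)/2 = (I*√3)*(½) = I*√3/2 ≈ 0.86602*I)
y(f, S) = -I*√3/2
y(-6, m(2, Y))*(-2225) = -I*√3/2*(-2225) = 2225*I*√3/2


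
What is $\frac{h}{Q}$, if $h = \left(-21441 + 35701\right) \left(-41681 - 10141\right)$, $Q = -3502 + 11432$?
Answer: $- \frac{73898172}{793} \approx -93188.0$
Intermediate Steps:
$Q = 7930$
$h = -738981720$ ($h = 14260 \left(-51822\right) = -738981720$)
$\frac{h}{Q} = - \frac{738981720}{7930} = \left(-738981720\right) \frac{1}{7930} = - \frac{73898172}{793}$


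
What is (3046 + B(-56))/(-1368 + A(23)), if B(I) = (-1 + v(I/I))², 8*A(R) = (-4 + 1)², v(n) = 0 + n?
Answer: -24368/10935 ≈ -2.2284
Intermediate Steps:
v(n) = n
A(R) = 9/8 (A(R) = (-4 + 1)²/8 = (⅛)*(-3)² = (⅛)*9 = 9/8)
B(I) = 0 (B(I) = (-1 + I/I)² = (-1 + 1)² = 0² = 0)
(3046 + B(-56))/(-1368 + A(23)) = (3046 + 0)/(-1368 + 9/8) = 3046/(-10935/8) = 3046*(-8/10935) = -24368/10935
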